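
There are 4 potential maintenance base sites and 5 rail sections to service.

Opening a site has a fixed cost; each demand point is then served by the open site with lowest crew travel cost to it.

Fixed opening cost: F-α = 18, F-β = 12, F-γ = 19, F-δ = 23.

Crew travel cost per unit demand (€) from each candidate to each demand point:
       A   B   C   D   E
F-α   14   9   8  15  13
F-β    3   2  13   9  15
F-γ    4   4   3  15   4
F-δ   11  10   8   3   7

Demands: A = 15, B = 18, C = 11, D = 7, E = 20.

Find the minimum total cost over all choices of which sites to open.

Open {F-β, F-γ, F-δ}: assign each demand point to its cheapest open site.
  A→F-β 15×3=45, B→F-β 18×2=36, C→F-γ 11×3=33, D→F-δ 7×3=21, E→F-γ 20×4=80
  crew travel cost 215, fixed 54 → total 269.
Compare {F-α, F-β, F-γ, F-δ}: crew travel cost 215 + fixed 72 = 287.
Compare {F-β, F-γ}: crew travel cost 257 + fixed 31 = 288.
Compare {F-α, F-β, F-γ}: crew travel cost 257 + fixed 49 = 306.
All other subsets cost ≥ 287. Minimum total cost: 269.

269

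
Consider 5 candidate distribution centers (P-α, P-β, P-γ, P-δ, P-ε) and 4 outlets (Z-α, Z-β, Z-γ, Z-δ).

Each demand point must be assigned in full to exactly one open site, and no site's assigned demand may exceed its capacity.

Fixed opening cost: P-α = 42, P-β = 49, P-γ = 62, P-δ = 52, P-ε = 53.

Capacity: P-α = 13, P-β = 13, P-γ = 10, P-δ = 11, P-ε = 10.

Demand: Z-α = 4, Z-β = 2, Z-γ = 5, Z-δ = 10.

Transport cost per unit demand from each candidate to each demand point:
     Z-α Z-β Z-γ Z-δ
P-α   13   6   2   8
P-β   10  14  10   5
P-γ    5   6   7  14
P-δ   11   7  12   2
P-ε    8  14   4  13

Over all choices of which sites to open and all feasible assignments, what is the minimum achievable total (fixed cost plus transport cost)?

188

Open {P-α, P-δ}; cheapest assignment that respects the capacities:
  P-α (cap 13, load 11): Z-α, Z-β, Z-γ — cost 4×13 + 2×6 + 5×2 = 74
  P-δ (cap 11, load 10): Z-δ — cost 10×2 = 20
  Shipping 94, fixed 94 → total 188.
  Any other capacity-feasible assignment to {P-α, P-δ} ships for at least 94.
Compare {P-α, P-β}: its best feasible assignment gives total 215.
Compare {P-α, P-γ, P-δ}: its best feasible assignment gives total 218.
Every other set of open sites that can feasibly serve all demand totals ≥ 215 even under its best assignment. Minimum: 188.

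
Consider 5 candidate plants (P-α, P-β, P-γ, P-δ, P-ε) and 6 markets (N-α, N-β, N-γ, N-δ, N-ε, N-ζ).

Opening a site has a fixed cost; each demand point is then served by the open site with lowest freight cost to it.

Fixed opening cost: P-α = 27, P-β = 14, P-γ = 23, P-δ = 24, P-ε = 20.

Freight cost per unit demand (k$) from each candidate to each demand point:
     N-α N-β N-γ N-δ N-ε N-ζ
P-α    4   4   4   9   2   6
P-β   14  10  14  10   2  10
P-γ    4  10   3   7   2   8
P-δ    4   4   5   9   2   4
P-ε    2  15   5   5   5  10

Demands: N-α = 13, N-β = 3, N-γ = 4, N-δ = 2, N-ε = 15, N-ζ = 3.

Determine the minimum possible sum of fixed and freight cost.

154

Open {P-δ, P-ε}: assign each demand point to its cheapest open site.
  N-α→P-ε 13×2=26, N-β→P-δ 3×4=12, N-γ→P-δ 4×5=20, N-δ→P-ε 2×5=10, N-ε→P-δ 15×2=30, N-ζ→P-δ 3×4=12
  freight cost 110, fixed 44 → total 154.
Compare {P-α, P-ε}: freight cost 112 + fixed 47 = 159.
Compare {P-δ}: freight cost 144 + fixed 24 = 168.
Compare {P-β, P-δ, P-ε}: freight cost 110 + fixed 58 = 168.
All other subsets cost ≥ 159. Minimum total cost: 154.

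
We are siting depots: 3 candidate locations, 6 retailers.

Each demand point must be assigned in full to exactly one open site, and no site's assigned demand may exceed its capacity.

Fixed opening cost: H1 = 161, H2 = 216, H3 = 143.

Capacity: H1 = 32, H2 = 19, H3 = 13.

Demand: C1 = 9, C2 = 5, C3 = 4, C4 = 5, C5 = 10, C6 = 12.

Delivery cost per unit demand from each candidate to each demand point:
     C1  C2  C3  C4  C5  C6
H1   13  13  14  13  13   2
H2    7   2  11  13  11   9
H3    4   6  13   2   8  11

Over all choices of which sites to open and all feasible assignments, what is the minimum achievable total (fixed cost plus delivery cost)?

676

Open {H1, H3}; cheapest assignment that respects the capacities:
  H1 (cap 32, load 32): C2, C4, C5, C6 — cost 5×13 + 5×13 + 10×13 + 12×2 = 284
  H3 (cap 13, load 13): C1, C3 — cost 9×4 + 4×13 = 88
  Shipping 372, fixed 304 → total 676.
  Any other capacity-feasible assignment to {H1, H3} ships for at least 372.
Compare {H1, H2}: its best feasible assignment gives total 713.
Compare {H1, H2, H3}: its best feasible assignment gives total 801.
Every other set of open sites that can feasibly serve all demand totals ≥ 713 even under its best assignment. Minimum: 676.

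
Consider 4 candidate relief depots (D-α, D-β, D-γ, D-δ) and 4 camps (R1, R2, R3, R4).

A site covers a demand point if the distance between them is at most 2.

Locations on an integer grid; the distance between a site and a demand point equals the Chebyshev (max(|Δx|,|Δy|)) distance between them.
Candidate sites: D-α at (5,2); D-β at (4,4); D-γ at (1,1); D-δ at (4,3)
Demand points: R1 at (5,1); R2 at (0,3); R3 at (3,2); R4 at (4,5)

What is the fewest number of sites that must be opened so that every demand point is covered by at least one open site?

Coverage sets (demand points within 2 of each site):
  D-α: {R1, R3}
  D-β: {R3, R4}
  D-γ: {R2, R3}
  D-δ: {R1, R3, R4}
No single site covers all 4 demand points.
But {D-γ, D-δ} covers everything, so the minimum is 2.

2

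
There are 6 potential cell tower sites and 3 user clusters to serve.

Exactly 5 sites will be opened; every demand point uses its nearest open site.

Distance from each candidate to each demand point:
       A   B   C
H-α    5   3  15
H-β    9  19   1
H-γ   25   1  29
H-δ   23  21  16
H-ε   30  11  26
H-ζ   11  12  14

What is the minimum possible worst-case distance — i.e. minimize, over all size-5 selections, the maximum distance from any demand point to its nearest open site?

5

Open {H-α, H-β, H-γ, H-δ, H-ε}.
  Farthest demand point is A at distance 5 (to H-α); all others are ≤ 5.
With {H-α, H-β, H-γ, H-δ, H-ζ} the worst case is 5.
With {H-α, H-β, H-γ, H-ε, H-ζ} the worst case is 5.
No size-5 selection achieves below 5.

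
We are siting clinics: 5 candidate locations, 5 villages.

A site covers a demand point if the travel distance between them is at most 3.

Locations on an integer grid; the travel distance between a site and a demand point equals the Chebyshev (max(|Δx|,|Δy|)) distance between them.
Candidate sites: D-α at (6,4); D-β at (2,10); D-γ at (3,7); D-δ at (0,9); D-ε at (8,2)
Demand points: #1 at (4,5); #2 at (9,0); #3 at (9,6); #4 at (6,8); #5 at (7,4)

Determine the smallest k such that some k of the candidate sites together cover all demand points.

3

Coverage sets (demand points within 3 of each site):
  D-α: {#1, #3, #5}
  D-β: {}
  D-γ: {#1, #4}
  D-δ: {}
  D-ε: {#2, #5}
No 2 sites suffice: every size-2 union leaves at least one demand point uncovered.
But {D-α, D-γ, D-ε} covers everything, so the minimum is 3.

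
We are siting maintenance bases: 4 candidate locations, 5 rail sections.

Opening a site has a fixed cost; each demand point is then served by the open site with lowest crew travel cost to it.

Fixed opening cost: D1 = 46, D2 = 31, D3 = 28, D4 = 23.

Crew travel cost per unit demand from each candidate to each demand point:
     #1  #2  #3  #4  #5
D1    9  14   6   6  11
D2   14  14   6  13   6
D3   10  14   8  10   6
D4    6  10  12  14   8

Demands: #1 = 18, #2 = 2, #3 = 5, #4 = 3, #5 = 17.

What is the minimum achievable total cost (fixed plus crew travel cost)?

Open {D3, D4}: assign each demand point to its cheapest open site.
  #1→D4 18×6=108, #2→D4 2×10=20, #3→D3 5×8=40, #4→D3 3×10=30, #5→D3 17×6=102
  crew travel cost 300, fixed 51 → total 351.
Compare {D2, D4}: crew travel cost 299 + fixed 54 = 353.
Compare {D2, D3, D4}: crew travel cost 290 + fixed 82 = 372.
Compare {D1, D3, D4}: crew travel cost 278 + fixed 97 = 375.
All other subsets cost ≥ 353. Minimum total cost: 351.

351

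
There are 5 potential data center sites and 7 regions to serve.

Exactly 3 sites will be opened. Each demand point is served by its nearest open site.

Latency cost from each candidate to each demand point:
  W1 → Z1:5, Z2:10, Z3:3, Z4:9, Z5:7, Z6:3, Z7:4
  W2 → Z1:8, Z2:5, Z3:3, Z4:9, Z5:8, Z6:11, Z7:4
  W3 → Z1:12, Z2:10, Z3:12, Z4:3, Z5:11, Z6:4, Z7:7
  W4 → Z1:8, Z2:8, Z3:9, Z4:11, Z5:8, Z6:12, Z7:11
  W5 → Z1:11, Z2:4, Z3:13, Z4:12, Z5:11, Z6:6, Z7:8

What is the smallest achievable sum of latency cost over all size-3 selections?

Open {W1, W3, W5}.
  Z1→W1 5, Z2→W5 4, Z3→W1 3, Z4→W3 3, Z5→W1 7, Z6→W1 3, Z7→W1 4  ⇒ total 29.
Compare {W1, W2, W3}: total 30.
Compare {W1, W3, W4}: total 33.
No size-3 selection does better; minimum is 29.

29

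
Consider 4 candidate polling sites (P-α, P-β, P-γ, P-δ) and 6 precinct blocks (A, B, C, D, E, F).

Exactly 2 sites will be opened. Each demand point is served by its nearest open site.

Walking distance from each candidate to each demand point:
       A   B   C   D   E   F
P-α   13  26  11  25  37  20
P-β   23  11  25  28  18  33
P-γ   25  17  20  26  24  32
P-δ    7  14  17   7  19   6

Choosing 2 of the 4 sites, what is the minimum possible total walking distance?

Open {P-α, P-δ}.
  A→P-δ 7, B→P-δ 14, C→P-α 11, D→P-δ 7, E→P-δ 19, F→P-δ 6  ⇒ total 64.
Compare {P-β, P-δ}: total 66.
Compare {P-γ, P-δ}: total 70.
No size-2 selection does better; minimum is 64.

64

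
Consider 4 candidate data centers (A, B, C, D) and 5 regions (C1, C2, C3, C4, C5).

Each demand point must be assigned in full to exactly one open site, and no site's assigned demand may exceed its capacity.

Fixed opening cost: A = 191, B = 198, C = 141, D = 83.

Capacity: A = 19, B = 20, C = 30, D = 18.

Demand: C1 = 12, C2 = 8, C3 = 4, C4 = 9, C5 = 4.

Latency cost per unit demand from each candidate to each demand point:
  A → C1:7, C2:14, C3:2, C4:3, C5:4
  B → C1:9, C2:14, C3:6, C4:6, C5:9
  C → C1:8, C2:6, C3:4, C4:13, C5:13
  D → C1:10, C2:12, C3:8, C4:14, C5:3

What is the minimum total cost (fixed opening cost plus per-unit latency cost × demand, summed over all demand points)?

522

Open {C, D}; cheapest assignment that respects the capacities:
  C (cap 30, load 24): C1, C2, C3 — cost 12×8 + 8×6 + 4×4 = 160
  D (cap 18, load 13): C4, C5 — cost 9×14 + 4×3 = 138
  Shipping 298, fixed 224 → total 522.
  Any other capacity-feasible assignment to {C, D} ships for at least 298.
Compare {A, C}: its best feasible assignment gives total 527.
Compare {B, C}: its best feasible assignment gives total 589.
Every other set of open sites that can feasibly serve all demand totals ≥ 527 even under its best assignment. Minimum: 522.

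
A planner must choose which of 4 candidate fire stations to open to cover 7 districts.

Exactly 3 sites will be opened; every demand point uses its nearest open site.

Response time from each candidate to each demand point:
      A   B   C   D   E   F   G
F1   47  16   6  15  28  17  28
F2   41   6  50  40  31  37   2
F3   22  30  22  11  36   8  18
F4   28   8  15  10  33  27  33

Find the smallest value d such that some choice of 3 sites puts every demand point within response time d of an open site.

28

Open {F1, F2, F3}.
  Farthest demand point is E at response time 28 (to F1); all others are ≤ 28.
With {F1, F2, F4} the worst case is 28.
With {F1, F3, F4} the worst case is 28.
No size-3 selection achieves below 28.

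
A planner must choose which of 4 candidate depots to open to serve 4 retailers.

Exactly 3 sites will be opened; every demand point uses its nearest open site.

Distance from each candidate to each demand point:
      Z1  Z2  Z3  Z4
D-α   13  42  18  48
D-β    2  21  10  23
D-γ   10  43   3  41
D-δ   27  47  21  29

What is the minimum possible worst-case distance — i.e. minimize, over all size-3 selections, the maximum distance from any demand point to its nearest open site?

23

Open {D-α, D-β, D-γ}.
  Farthest demand point is Z4 at distance 23 (to D-β); all others are ≤ 23.
With {D-α, D-β, D-δ} the worst case is 23.
With {D-β, D-γ, D-δ} the worst case is 23.
No size-3 selection achieves below 23.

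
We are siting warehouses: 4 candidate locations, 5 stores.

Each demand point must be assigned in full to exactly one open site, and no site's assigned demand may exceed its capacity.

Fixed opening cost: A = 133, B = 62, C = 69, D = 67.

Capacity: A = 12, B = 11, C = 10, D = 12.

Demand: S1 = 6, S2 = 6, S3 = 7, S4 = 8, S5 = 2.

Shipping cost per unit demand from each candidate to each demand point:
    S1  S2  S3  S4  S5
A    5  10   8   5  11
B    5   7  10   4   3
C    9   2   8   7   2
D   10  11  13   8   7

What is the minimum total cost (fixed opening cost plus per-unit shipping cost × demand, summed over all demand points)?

416

Open {B, C, D}; cheapest assignment that respects the capacities:
  B (cap 11, load 8): S4 — cost 8×4 = 32
  C (cap 10, load 9): S3, S5 — cost 7×8 + 2×2 = 60
  D (cap 12, load 12): S1, S2 — cost 6×10 + 6×11 = 126
  Shipping 218, fixed 198 → total 416.
  Any other capacity-feasible assignment to {B, C, D} ships for at least 218.
Compare {A, B, C}: its best feasible assignment gives total 446.
Compare {A, B, D}: its best feasible assignment gives total 481.
Every other set of open sites that can feasibly serve all demand totals ≥ 446 even under its best assignment. Minimum: 416.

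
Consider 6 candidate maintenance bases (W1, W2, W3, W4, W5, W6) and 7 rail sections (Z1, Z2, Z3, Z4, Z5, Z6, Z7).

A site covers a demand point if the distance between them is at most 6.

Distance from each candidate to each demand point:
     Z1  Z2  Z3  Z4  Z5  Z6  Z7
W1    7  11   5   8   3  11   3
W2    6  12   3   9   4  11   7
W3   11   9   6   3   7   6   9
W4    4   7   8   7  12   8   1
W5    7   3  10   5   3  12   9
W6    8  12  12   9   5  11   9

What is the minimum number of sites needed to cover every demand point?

Coverage sets (demand points within 6 of each site):
  W1: {Z3, Z5, Z7}
  W2: {Z1, Z3, Z5}
  W3: {Z3, Z4, Z6}
  W4: {Z1, Z7}
  W5: {Z2, Z4, Z5}
  W6: {Z5}
No 2 sites suffice: every size-2 union leaves at least one demand point uncovered.
But {W3, W4, W5} covers everything, so the minimum is 3.

3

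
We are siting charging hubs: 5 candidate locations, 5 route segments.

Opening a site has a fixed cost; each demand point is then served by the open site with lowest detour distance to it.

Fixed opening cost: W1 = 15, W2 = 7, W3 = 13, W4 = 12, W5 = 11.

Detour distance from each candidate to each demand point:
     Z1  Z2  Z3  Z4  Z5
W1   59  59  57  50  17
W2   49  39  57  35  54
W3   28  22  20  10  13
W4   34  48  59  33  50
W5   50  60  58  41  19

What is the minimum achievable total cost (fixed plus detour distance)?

Open {W3}: assign each demand point to its cheapest open site.
  Z1→W3 28, Z2→W3 22, Z3→W3 20, Z4→W3 10, Z5→W3 13
  detour distance 93, fixed 13 → total 106.
Compare {W2, W3}: detour distance 93 + fixed 20 = 113.
Compare {W3, W5}: detour distance 93 + fixed 24 = 117.
Compare {W3, W4}: detour distance 93 + fixed 25 = 118.
All other subsets cost ≥ 113. Minimum total cost: 106.

106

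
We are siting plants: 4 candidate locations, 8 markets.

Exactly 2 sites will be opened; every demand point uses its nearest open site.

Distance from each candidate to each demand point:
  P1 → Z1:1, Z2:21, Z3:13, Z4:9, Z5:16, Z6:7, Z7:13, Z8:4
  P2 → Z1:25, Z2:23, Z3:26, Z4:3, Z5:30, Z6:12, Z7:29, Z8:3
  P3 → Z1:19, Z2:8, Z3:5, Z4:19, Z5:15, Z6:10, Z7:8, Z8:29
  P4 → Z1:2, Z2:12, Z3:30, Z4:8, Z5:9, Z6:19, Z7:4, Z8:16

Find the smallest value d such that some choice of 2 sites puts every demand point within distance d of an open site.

Open {P1, P4}.
  Farthest demand point is Z3 at distance 13 (to P1); all others are ≤ 13.
With {P1, P3} the worst case is 15.
With {P3, P4} the worst case is 16.
No size-2 selection achieves below 13.

13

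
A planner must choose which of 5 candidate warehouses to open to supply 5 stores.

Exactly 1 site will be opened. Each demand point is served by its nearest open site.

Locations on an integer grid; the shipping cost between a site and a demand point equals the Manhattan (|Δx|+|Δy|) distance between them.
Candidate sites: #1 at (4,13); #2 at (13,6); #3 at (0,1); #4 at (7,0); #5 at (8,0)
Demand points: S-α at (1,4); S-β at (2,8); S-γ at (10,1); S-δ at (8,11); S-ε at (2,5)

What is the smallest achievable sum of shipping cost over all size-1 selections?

47

Open {#3}.
  S-α→#3 4, S-β→#3 9, S-γ→#3 10, S-δ→#3 18, S-ε→#3 6  ⇒ total 47.
Compare {#4}: total 49.
Compare {#5}: total 50.
No size-1 selection does better; minimum is 47.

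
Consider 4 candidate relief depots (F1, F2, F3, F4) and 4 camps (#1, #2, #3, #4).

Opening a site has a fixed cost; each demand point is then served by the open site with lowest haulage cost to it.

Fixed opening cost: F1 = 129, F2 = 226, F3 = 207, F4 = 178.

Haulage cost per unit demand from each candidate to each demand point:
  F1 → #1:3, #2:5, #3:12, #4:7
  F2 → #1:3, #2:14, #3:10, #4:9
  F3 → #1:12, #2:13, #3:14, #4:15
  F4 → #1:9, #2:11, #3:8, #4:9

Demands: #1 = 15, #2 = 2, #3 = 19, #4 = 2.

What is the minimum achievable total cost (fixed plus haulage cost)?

426

Open {F1}: assign each demand point to its cheapest open site.
  #1→F1 15×3=45, #2→F1 2×5=10, #3→F1 19×12=228, #4→F1 2×7=14
  haulage cost 297, fixed 129 → total 426.
Compare {F4}: haulage cost 327 + fixed 178 = 505.
Compare {F2}: haulage cost 281 + fixed 226 = 507.
Compare {F1, F4}: haulage cost 221 + fixed 307 = 528.
All other subsets cost ≥ 505. Minimum total cost: 426.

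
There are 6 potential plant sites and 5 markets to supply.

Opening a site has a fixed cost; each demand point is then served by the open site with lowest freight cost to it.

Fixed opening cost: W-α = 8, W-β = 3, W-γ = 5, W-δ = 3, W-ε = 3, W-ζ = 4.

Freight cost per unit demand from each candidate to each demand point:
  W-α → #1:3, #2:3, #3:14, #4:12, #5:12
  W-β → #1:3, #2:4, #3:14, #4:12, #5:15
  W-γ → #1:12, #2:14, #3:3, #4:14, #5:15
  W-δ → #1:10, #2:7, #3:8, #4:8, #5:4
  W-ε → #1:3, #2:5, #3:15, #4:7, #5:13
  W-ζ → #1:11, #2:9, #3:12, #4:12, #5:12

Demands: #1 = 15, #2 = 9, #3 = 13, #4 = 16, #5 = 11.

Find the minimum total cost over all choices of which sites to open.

Open {W-α, W-γ, W-δ, W-ε}: assign each demand point to its cheapest open site.
  #1→W-α 15×3=45, #2→W-α 9×3=27, #3→W-γ 13×3=39, #4→W-ε 16×7=112, #5→W-δ 11×4=44
  freight cost 267, fixed 19 → total 286.
Compare {W-α, W-β, W-γ, W-δ, W-ε}: freight cost 267 + fixed 22 = 289.
Compare {W-β, W-γ, W-δ, W-ε}: freight cost 276 + fixed 14 = 290.
Compare {W-α, W-γ, W-δ, W-ε, W-ζ}: freight cost 267 + fixed 23 = 290.
All other subsets cost ≥ 289. Minimum total cost: 286.

286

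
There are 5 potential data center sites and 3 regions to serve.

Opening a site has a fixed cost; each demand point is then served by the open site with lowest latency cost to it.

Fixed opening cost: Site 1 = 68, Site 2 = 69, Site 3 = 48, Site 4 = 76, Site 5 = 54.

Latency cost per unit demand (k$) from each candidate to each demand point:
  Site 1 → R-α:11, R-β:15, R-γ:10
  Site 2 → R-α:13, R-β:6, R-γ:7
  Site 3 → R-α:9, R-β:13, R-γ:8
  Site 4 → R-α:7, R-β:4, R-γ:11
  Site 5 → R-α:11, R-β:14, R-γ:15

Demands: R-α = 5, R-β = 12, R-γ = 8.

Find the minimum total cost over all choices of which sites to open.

247

Open {Site 4}: assign each demand point to its cheapest open site.
  R-α→Site 4 5×7=35, R-β→Site 4 12×4=48, R-γ→Site 4 8×11=88
  latency cost 171, fixed 76 → total 247.
Compare {Site 2}: latency cost 193 + fixed 69 = 262.
Compare {Site 3, Site 4}: latency cost 147 + fixed 124 = 271.
Compare {Site 2, Site 4}: latency cost 139 + fixed 145 = 284.
All other subsets cost ≥ 262. Minimum total cost: 247.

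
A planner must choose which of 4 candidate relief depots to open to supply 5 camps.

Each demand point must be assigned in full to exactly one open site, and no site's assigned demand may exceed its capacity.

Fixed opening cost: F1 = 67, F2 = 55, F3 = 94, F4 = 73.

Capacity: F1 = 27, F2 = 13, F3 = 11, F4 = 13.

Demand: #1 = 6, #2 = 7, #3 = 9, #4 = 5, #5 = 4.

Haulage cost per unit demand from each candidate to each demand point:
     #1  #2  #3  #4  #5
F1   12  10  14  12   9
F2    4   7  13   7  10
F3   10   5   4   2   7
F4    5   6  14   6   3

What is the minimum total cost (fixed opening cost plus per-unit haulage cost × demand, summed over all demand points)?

Open {F2, F3, F4}; cheapest assignment that respects the capacities:
  F2 (cap 13, load 11): #1, #4 — cost 6×4 + 5×7 = 59
  F3 (cap 11, load 9): #3 — cost 9×4 = 36
  F4 (cap 13, load 11): #2, #5 — cost 7×6 + 4×3 = 54
  Shipping 149, fixed 222 → total 371.
  Any other capacity-feasible assignment to {F2, F3, F4} ships for at least 149.
Compare {F1, F2}: its best feasible assignment gives total 413.
Compare {F1, F2, F3}: its best feasible assignment gives total 417.
Every other set of open sites that can feasibly serve all demand totals ≥ 413 even under its best assignment. Minimum: 371.

371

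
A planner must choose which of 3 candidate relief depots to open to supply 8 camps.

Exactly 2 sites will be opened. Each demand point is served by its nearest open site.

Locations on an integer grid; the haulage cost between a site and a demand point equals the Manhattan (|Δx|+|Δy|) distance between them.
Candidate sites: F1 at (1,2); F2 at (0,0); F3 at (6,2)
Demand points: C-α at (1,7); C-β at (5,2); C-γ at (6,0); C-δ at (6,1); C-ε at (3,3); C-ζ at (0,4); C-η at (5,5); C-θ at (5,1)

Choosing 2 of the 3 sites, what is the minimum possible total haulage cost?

21

Open {F1, F3}.
  C-α→F1 5, C-β→F3 1, C-γ→F3 2, C-δ→F3 1, C-ε→F1 3, C-ζ→F1 3, C-η→F3 4, C-θ→F3 2  ⇒ total 21.
Compare {F2, F3}: total 26.
Compare {F1, F2}: total 39.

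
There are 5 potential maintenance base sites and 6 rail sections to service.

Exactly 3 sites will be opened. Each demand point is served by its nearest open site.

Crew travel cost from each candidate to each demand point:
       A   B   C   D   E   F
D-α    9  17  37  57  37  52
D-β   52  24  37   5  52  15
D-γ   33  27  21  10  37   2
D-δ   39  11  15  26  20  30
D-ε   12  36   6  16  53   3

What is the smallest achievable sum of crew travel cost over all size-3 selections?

Open {D-β, D-δ, D-ε}.
  A→D-ε 12, B→D-δ 11, C→D-ε 6, D→D-β 5, E→D-δ 20, F→D-ε 3  ⇒ total 57.
Compare {D-γ, D-δ, D-ε}: total 61.
Compare {D-α, D-δ, D-ε}: total 65.
No size-3 selection does better; minimum is 57.

57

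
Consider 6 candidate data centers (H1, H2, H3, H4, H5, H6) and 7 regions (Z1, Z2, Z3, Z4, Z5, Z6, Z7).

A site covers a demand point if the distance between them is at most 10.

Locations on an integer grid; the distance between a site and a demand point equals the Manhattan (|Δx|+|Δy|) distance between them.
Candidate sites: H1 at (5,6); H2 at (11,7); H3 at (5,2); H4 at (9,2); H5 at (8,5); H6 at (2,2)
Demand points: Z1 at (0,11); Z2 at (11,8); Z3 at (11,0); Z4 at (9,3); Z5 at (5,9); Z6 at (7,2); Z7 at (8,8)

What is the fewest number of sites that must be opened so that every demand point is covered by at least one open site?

Coverage sets (demand points within 10 of each site):
  H1: {Z1, Z2, Z4, Z5, Z6, Z7}
  H2: {Z2, Z3, Z4, Z5, Z6, Z7}
  H3: {Z3, Z4, Z5, Z6, Z7}
  H4: {Z2, Z3, Z4, Z6, Z7}
  H5: {Z2, Z3, Z4, Z5, Z6, Z7}
  H6: {Z4, Z5, Z6}
No single site covers all 7 demand points.
But {H1, H2} covers everything, so the minimum is 2.

2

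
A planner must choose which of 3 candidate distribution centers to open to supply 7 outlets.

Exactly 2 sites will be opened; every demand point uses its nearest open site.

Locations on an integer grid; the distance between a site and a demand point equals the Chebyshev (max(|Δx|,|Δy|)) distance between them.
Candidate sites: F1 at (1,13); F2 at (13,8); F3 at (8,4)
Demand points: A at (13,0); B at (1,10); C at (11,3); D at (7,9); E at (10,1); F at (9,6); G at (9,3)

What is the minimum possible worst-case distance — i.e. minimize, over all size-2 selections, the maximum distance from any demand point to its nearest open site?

5

Open {F1, F3}.
  Farthest demand point is A at distance 5 (to F3); all others are ≤ 5.
With {F2, F3} the worst case is 7.
With {F1, F2} the worst case is 8.
No size-2 selection achieves below 5.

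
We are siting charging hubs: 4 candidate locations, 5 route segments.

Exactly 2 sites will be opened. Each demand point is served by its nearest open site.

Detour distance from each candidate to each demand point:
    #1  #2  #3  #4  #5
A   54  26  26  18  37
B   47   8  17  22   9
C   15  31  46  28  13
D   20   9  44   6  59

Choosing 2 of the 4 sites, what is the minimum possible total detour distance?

Open {B, D}.
  #1→D 20, #2→B 8, #3→B 17, #4→D 6, #5→B 9  ⇒ total 60.
Compare {B, C}: total 71.
Compare {C, D}: total 87.
No size-2 selection does better; minimum is 60.

60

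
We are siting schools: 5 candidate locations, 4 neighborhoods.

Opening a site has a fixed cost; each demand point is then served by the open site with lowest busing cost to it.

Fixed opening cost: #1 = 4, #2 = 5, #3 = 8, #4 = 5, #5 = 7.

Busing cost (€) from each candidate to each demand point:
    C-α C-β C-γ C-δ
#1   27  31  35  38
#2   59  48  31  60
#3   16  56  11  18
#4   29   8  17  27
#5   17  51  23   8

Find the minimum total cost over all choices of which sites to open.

62

Open {#4, #5}: assign each demand point to its cheapest open site.
  C-α→#5 17, C-β→#4 8, C-γ→#4 17, C-δ→#5 8
  busing cost 50, fixed 12 → total 62.
Compare {#3, #4, #5}: busing cost 43 + fixed 20 = 63.
Compare {#3, #4}: busing cost 53 + fixed 13 = 66.
Compare {#1, #4, #5}: busing cost 50 + fixed 16 = 66.
All other subsets cost ≥ 63. Minimum total cost: 62.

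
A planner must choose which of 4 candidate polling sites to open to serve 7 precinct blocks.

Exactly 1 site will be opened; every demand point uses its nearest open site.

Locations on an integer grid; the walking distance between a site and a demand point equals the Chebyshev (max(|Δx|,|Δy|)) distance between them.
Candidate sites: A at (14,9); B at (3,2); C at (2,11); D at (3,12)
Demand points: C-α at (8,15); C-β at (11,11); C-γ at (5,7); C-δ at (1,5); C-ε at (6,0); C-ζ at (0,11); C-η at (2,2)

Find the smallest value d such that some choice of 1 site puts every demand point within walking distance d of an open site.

Open {C}.
  Farthest demand point is C-ε at walking distance 11 (to C); all others are ≤ 11.
With {D} the worst case is 12.
With {B} the worst case is 13.
No size-1 selection achieves below 11.

11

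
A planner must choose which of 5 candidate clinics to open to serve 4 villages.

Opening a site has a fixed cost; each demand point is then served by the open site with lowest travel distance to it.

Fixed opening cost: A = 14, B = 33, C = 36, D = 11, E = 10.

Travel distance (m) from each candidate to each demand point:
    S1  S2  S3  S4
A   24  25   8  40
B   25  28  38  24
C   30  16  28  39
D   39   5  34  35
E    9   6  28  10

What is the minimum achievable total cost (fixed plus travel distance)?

57

Open {A, E}: assign each demand point to its cheapest open site.
  S1→E 9, S2→E 6, S3→A 8, S4→E 10
  travel distance 33, fixed 24 → total 57.
Compare {E}: travel distance 53 + fixed 10 = 63.
Compare {A, D, E}: travel distance 32 + fixed 35 = 67.
Compare {D, E}: travel distance 52 + fixed 21 = 73.
All other subsets cost ≥ 63. Minimum total cost: 57.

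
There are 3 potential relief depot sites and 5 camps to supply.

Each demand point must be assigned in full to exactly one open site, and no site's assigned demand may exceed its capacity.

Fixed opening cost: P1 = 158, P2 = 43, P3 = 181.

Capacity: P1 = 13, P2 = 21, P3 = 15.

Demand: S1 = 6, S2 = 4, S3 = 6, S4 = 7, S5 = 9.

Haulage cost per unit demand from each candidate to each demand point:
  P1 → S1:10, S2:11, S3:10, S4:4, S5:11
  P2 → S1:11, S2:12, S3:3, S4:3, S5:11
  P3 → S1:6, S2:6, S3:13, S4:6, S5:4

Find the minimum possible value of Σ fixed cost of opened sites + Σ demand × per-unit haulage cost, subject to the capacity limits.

Open {P2, P3}; cheapest assignment that respects the capacities:
  P2 (cap 21, load 17): S2, S3, S4 — cost 4×12 + 6×3 + 7×3 = 87
  P3 (cap 15, load 15): S1, S5 — cost 6×6 + 9×4 = 72
  Shipping 159, fixed 224 → total 383.
  Any other capacity-feasible assignment to {P2, P3} ships for at least 159.
Compare {P1, P2}: its best feasible assignment gives total 449.
Compare {P1, P2, P3}: its best feasible assignment gives total 537.
Every other set of open sites that can feasibly serve all demand totals ≥ 449 even under its best assignment. Minimum: 383.

383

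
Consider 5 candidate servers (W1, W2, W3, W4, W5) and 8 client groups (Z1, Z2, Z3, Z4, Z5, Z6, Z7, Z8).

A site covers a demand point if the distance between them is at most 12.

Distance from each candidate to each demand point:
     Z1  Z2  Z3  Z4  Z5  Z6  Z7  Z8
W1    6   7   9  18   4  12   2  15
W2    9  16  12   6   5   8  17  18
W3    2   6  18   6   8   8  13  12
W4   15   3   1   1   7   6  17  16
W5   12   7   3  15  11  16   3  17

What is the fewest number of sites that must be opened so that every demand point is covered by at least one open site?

Coverage sets (demand points within 12 of each site):
  W1: {Z1, Z2, Z3, Z5, Z6, Z7}
  W2: {Z1, Z3, Z4, Z5, Z6}
  W3: {Z1, Z2, Z4, Z5, Z6, Z8}
  W4: {Z2, Z3, Z4, Z5, Z6}
  W5: {Z1, Z2, Z3, Z5, Z7}
No single site covers all 8 demand points.
But {W1, W3} covers everything, so the minimum is 2.

2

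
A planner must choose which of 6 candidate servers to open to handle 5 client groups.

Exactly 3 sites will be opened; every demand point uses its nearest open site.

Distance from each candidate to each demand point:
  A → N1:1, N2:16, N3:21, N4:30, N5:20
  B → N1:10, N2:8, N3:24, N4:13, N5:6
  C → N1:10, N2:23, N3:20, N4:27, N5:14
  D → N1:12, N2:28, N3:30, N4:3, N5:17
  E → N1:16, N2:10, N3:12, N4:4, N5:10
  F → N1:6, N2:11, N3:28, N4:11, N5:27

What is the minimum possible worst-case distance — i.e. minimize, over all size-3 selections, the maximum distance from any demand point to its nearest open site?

Open {A, B, E}.
  Farthest demand point is N3 at distance 12 (to E); all others are ≤ 12.
With {A, C, E} the worst case is 12.
With {A, D, E} the worst case is 12.
No size-3 selection achieves below 12.

12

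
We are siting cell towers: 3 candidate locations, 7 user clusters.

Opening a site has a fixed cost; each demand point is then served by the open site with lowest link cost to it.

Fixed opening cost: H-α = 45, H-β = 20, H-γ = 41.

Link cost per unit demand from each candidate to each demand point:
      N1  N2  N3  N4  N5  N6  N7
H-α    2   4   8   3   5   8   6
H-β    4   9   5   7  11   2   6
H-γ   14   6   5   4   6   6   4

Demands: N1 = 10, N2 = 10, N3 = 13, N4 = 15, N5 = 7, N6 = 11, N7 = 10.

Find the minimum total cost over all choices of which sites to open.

352

Open {H-α, H-β}: assign each demand point to its cheapest open site.
  N1→H-α 10×2=20, N2→H-α 10×4=40, N3→H-β 13×5=65, N4→H-α 15×3=45, N5→H-α 7×5=35, N6→H-β 11×2=22, N7→H-α 10×6=60
  link cost 287, fixed 65 → total 352.
Compare {H-α, H-β, H-γ}: link cost 267 + fixed 106 = 373.
Compare {H-β, H-γ}: link cost 329 + fixed 61 = 390.
Compare {H-α, H-γ}: link cost 311 + fixed 86 = 397.
All other subsets cost ≥ 373. Minimum total cost: 352.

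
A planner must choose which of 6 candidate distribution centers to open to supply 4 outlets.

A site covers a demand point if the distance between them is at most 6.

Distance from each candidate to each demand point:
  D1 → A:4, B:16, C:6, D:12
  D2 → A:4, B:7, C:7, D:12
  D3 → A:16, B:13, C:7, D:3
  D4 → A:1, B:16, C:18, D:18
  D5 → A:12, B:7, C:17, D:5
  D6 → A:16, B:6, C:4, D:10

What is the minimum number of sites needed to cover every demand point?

3

Coverage sets (demand points within 6 of each site):
  D1: {A, C}
  D2: {A}
  D3: {D}
  D4: {A}
  D5: {D}
  D6: {B, C}
No 2 sites suffice: every size-2 union leaves at least one demand point uncovered.
But {D1, D3, D6} covers everything, so the minimum is 3.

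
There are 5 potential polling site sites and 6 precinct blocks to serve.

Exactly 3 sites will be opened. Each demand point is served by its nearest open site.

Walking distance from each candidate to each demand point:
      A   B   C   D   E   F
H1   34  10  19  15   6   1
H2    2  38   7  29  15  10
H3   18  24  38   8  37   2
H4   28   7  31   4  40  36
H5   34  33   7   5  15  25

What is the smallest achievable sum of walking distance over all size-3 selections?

27

Open {H1, H2, H4}.
  A→H2 2, B→H4 7, C→H2 7, D→H4 4, E→H1 6, F→H1 1  ⇒ total 27.
Compare {H1, H2, H5}: total 31.
Compare {H1, H2, H3}: total 34.
No size-3 selection does better; minimum is 27.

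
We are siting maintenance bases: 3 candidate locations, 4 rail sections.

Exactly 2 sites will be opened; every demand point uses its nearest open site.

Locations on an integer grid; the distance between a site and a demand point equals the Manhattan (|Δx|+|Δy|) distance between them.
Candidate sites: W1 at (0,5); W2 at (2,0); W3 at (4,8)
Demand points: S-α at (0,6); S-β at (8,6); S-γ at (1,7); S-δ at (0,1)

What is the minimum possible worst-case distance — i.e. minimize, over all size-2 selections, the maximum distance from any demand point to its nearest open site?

Open {W1, W3}.
  Farthest demand point is S-β at distance 6 (to W3); all others are ≤ 6.
With {W2, W3} the worst case is 6.
With {W1, W2} the worst case is 9.
No size-2 selection achieves below 6.

6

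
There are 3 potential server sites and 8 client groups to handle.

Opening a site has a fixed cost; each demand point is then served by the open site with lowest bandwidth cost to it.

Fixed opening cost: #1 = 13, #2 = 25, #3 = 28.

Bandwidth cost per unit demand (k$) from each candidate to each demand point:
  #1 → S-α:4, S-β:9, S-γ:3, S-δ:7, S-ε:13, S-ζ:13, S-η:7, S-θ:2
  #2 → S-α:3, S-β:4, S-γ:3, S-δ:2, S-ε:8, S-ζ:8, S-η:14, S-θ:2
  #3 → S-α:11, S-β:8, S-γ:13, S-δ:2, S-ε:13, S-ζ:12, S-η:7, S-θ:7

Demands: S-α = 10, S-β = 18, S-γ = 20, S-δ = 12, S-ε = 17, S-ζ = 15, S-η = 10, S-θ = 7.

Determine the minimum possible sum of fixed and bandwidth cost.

564

Open {#1, #2}: assign each demand point to its cheapest open site.
  S-α→#2 10×3=30, S-β→#2 18×4=72, S-γ→#1 20×3=60, S-δ→#2 12×2=24, S-ε→#2 17×8=136, S-ζ→#2 15×8=120, S-η→#1 10×7=70, S-θ→#1 7×2=14
  bandwidth cost 526, fixed 38 → total 564.
Compare {#2, #3}: bandwidth cost 526 + fixed 53 = 579.
Compare {#1, #2, #3}: bandwidth cost 526 + fixed 66 = 592.
Compare {#2}: bandwidth cost 596 + fixed 25 = 621.
All other subsets cost ≥ 579. Minimum total cost: 564.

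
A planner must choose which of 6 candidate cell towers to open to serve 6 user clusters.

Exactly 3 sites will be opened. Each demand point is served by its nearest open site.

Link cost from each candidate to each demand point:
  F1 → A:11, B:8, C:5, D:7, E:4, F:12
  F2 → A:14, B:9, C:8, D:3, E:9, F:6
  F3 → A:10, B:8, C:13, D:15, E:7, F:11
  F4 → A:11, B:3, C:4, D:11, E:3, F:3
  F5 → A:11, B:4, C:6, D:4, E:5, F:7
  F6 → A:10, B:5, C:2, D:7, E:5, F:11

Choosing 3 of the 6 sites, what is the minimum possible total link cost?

24

Open {F2, F4, F6}.
  A→F6 10, B→F4 3, C→F6 2, D→F2 3, E→F4 3, F→F4 3  ⇒ total 24.
Compare {F4, F5, F6}: total 25.
Compare {F2, F3, F4}: total 26.
No size-3 selection does better; minimum is 24.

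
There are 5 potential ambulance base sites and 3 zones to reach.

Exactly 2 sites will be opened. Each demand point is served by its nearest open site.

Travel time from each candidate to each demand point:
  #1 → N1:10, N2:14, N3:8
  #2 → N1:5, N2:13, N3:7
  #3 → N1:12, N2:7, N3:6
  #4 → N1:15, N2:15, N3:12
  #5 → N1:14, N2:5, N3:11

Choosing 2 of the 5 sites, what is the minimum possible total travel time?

Open {#2, #5}.
  N1→#2 5, N2→#5 5, N3→#2 7  ⇒ total 17.
Compare {#2, #3}: total 18.
Compare {#1, #3}: total 23.
No size-2 selection does better; minimum is 17.

17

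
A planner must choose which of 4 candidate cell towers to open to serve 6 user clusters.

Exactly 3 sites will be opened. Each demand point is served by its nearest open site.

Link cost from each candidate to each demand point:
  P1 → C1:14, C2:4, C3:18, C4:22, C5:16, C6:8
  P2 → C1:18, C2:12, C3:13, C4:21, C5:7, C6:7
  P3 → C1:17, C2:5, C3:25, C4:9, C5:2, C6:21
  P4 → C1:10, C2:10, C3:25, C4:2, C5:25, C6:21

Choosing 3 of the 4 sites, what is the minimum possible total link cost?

Open {P2, P3, P4}.
  C1→P4 10, C2→P3 5, C3→P2 13, C4→P4 2, C5→P3 2, C6→P2 7  ⇒ total 39.
Compare {P1, P2, P4}: total 43.
Compare {P1, P3, P4}: total 44.
No size-3 selection does better; minimum is 39.

39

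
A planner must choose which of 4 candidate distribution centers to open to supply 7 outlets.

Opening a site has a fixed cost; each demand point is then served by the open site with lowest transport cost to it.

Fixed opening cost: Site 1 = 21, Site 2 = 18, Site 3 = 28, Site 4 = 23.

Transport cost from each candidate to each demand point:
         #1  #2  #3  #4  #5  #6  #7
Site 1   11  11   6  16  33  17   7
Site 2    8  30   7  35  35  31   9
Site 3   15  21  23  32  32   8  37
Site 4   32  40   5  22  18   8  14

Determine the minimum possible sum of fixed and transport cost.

120

Open {Site 1, Site 4}: assign each demand point to its cheapest open site.
  #1→Site 1 11, #2→Site 1 11, #3→Site 4 5, #4→Site 1 16, #5→Site 4 18, #6→Site 4 8, #7→Site 1 7
  transport cost 76, fixed 44 → total 120.
Compare {Site 1}: transport cost 101 + fixed 21 = 122.
Compare {Site 1, Site 2, Site 4}: transport cost 73 + fixed 62 = 135.
Compare {Site 1, Site 2}: transport cost 98 + fixed 39 = 137.
All other subsets cost ≥ 122. Minimum total cost: 120.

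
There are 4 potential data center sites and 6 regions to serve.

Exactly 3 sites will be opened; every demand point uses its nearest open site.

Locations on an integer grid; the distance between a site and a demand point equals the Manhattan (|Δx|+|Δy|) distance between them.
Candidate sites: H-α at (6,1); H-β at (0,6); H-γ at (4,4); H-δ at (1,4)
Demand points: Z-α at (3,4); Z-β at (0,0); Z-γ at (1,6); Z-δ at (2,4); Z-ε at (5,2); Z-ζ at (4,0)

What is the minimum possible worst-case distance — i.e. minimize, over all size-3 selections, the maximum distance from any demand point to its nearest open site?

Open {H-α, H-β, H-δ}.
  Farthest demand point is Z-β at distance 5 (to H-δ); all others are ≤ 5.
With {H-α, H-γ, H-δ} the worst case is 5.
With {H-β, H-γ, H-δ} the worst case is 5.
No size-3 selection achieves below 5.

5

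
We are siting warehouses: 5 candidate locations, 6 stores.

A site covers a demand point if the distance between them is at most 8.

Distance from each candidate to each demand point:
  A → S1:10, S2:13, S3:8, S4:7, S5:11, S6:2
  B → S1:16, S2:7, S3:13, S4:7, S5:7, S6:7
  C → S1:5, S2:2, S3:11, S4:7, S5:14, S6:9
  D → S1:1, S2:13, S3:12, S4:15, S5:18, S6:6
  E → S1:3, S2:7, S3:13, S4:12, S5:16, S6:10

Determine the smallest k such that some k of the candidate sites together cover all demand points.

Coverage sets (demand points within 8 of each site):
  A: {S3, S4, S6}
  B: {S2, S4, S5, S6}
  C: {S1, S2, S4}
  D: {S1, S6}
  E: {S1, S2}
No 2 sites suffice: every size-2 union leaves at least one demand point uncovered.
But {A, B, C} covers everything, so the minimum is 3.

3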